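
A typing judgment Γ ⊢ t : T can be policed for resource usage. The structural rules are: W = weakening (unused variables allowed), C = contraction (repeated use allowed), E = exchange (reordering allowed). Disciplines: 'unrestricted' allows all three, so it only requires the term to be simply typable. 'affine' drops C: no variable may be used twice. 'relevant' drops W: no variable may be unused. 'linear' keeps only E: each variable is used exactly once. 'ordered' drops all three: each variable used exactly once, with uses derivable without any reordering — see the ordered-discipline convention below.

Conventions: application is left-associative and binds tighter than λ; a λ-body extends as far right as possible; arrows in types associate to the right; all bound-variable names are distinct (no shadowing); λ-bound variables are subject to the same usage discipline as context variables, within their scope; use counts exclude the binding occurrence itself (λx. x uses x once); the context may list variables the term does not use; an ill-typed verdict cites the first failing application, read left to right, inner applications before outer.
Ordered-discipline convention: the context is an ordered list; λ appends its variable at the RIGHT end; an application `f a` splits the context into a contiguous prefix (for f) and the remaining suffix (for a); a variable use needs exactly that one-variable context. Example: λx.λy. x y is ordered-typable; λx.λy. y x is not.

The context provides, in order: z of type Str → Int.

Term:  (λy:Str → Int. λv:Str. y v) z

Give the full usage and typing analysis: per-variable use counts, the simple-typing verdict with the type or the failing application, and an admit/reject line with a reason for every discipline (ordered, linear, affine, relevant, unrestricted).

usage: z: 1, y [bound]: 1, v [bound]: 1
order of uses: y, v, z
typing: ✓ — Str → Int
ordered ✓ (z, y, v: once each, no exchange needed)
linear ✓ (each of z, y, v used exactly once)
affine ✓ (z, y, v: no repeats, contraction unneeded)
relevant ✓ (z, y, v: all used, weakening unneeded)
unrestricted ✓ (type-checks (Str → Int) and nothing is barred)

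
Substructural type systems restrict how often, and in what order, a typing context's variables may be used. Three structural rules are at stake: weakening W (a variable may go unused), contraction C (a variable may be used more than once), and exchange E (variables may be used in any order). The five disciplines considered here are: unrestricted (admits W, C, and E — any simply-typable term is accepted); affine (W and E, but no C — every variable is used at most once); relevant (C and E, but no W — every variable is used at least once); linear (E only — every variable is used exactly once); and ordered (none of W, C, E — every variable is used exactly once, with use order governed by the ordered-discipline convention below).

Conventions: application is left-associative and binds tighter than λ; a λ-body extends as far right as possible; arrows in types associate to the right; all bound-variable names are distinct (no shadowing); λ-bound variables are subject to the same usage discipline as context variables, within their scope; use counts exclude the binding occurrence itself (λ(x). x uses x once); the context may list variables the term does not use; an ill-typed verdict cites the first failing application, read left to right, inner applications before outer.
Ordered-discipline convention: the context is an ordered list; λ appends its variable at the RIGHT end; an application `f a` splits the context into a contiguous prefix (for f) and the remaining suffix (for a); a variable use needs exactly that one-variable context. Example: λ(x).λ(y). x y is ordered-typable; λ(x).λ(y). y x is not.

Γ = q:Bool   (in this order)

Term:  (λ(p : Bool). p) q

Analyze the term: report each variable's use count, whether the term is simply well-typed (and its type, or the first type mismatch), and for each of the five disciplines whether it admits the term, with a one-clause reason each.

counts: q=1, p [bound]=1
order of uses: p, q
typing: ✓ — Bool
ordered: ✓ — q, p once each; derivable with no W/C/E
linear: ✓ — q, p: one use apiece
affine: ✓ — no duplicate uses among q, p
relevant: ✓ — q, p: all used, weakening unneeded
unrestricted: ✓ — simply typable at Bool; W, C, E all held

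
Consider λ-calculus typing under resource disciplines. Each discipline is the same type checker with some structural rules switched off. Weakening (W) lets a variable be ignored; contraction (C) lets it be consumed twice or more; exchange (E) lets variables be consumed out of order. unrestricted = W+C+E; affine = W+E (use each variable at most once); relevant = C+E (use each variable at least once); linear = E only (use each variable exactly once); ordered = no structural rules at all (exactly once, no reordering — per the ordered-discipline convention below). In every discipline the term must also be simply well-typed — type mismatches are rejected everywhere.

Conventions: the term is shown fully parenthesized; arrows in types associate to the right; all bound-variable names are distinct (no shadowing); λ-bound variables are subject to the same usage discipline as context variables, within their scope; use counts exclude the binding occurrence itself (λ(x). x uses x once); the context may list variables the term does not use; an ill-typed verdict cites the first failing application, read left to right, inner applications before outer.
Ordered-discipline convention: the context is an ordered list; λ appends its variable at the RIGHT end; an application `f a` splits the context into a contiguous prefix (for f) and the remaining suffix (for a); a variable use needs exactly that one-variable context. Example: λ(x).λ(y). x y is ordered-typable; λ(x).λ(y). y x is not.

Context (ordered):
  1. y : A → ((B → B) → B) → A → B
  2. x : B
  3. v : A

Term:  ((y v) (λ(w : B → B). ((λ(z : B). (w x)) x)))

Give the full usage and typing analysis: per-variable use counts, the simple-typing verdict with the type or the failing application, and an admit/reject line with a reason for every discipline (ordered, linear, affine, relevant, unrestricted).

use counts: y ×1; x ×2; v ×1; w (bound) ×1; z (bound) ×0
use order (left to right): y, v, w, x, x
typing: well-typed at A → B
ordered ✗ (x ×2 used more than once (contraction); unused: z — weakening required)
linear ✗ (x ×2 used more than once (contraction); unused: z — weakening required)
affine ✗ (x ×2 used more than once (contraction))
relevant ✗ (unused: z — weakening required)
unrestricted ✓ (simply typable at A → B; W, C, E all held)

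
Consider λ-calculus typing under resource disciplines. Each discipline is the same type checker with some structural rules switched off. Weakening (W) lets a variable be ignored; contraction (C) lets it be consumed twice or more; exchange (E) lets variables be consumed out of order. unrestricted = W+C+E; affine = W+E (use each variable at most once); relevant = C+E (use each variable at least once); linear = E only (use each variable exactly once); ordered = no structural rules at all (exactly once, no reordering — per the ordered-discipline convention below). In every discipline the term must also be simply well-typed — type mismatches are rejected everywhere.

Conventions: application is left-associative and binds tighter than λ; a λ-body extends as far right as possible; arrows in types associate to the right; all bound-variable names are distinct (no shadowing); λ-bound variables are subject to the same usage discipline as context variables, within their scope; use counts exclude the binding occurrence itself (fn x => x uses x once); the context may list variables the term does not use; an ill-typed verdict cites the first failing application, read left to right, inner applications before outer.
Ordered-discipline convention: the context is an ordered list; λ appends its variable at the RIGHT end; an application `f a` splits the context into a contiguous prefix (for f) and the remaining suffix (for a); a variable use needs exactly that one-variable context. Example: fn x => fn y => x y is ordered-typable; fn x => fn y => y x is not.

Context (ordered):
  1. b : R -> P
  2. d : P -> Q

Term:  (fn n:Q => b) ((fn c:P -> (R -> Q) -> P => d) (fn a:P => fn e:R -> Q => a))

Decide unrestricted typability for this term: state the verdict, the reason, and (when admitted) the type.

no — the type mismatch rejects it
use counts: b: 1×; d: 1×; n (bound): 0×; c (bound): 0×; a (bound): 1×; e (bound): 0×
left-to-right use order: b, d, a
typing: ill-typed: a function awaiting Q gets P -> Q
summary: ordered ✗; linear ✗; affine ✗; relevant ✗; unrestricted ✗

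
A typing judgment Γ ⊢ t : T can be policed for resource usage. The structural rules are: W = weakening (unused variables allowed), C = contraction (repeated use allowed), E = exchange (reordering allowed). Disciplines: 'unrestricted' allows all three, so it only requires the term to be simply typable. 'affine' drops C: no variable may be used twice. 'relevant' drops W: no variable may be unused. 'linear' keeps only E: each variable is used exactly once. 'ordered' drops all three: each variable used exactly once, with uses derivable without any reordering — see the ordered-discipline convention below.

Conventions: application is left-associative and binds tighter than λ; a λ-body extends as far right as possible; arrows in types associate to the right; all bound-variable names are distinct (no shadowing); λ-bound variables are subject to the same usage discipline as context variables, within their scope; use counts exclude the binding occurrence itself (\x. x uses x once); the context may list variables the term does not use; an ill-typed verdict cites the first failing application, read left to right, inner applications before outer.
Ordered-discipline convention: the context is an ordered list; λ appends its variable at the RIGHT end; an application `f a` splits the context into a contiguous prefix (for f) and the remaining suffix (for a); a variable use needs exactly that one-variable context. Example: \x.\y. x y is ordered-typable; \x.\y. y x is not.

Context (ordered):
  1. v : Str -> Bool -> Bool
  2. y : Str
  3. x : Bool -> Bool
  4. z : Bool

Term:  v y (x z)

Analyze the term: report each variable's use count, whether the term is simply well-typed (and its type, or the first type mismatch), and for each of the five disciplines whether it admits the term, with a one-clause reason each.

use counts: v=1, y=1, x=1, z=1
uses in reading order: v, y, x, z
typing: ✓ — Bool
ordered: ✓, v, y, x, z once each; derivable with no W/C/E
linear: ✓, single use per variable (v, y, x, z)
affine: ✓, no duplicate uses among v, y, x, z
relevant: ✓, every one of v, y, x, z appears
unrestricted: ✓, type-checks (Bool) and nothing is barred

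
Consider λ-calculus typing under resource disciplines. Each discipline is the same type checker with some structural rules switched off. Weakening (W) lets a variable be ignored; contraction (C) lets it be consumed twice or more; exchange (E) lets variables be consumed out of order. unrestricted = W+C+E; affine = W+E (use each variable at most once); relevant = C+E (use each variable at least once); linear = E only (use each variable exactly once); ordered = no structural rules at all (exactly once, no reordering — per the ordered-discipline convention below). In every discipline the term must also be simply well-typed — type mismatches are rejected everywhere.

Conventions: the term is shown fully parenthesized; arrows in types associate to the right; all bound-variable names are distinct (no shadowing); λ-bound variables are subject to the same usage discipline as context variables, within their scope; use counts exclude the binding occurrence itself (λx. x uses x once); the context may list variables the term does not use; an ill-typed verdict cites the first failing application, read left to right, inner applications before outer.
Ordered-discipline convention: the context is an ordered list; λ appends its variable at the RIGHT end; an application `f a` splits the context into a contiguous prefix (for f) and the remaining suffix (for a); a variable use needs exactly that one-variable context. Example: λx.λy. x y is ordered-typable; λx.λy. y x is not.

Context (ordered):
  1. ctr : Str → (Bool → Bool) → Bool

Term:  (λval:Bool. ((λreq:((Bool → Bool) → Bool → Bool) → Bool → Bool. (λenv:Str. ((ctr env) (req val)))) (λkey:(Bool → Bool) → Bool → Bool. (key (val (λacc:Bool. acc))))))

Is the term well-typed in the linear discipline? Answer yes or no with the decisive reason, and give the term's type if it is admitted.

no — the type mismatch rejects it
counts: ctr: 1×, val (bound): 2×, req (bound): 1×, env (bound): 1×, key (bound): 1×, acc (bound): 1×
use order (left to right): ctr, env, req, val, key, val, acc
typing: ill-typed: an application expects (Bool → Bool) → Bool → Bool but receives Bool
across the five disciplines: ordered ✗; linear ✗; affine ✗; relevant ✗; unrestricted ✗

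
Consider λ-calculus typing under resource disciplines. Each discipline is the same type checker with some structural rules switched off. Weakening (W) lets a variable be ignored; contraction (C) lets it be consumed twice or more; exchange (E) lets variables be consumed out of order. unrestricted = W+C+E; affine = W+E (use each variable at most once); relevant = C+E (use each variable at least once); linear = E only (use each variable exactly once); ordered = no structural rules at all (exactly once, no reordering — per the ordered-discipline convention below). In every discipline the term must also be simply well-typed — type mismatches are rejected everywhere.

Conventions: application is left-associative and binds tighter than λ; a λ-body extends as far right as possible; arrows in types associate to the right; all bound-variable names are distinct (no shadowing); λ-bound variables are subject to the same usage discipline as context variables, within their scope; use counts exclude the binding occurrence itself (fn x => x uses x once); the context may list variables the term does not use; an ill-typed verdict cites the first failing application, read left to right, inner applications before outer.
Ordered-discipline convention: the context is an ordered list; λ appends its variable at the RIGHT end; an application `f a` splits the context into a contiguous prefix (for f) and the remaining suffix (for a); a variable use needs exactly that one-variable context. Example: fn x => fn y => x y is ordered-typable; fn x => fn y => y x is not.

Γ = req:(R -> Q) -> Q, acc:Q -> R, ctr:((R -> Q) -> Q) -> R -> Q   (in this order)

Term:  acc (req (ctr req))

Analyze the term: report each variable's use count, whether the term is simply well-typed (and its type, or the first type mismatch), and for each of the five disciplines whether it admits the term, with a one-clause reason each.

counts: req=2, acc=1, ctr=1
order of uses: acc, req, ctr, req
typing: well-typed at R
ordered ✗ (needs contraction — req ×2)
linear ✗ (needs contraction — req ×2)
affine ✗ (needs contraction — req ×2)
relevant ✓ (req, acc, ctr: all used, weakening unneeded)
unrestricted ✓ (simply typable at R; W, C, E all held)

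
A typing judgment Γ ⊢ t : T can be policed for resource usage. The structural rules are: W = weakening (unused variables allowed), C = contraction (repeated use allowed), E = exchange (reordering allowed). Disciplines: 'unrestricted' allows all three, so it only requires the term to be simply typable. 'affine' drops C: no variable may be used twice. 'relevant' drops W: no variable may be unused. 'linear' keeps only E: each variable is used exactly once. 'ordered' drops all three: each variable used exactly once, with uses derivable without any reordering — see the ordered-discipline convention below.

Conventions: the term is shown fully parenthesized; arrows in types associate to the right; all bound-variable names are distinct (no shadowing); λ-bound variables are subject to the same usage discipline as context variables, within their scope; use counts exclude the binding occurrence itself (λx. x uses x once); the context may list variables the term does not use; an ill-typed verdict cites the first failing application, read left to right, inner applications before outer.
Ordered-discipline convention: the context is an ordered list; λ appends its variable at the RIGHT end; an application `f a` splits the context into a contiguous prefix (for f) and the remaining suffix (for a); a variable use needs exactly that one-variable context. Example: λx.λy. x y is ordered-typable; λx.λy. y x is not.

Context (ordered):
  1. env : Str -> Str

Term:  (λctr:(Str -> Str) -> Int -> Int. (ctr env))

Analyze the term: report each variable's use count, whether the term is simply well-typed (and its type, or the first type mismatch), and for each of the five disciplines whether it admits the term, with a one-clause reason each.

use counts: env: 1; ctr (bound): 1
use order (left to right): ctr, env
typing: ✓ — ((Str -> Str) -> Int -> Int) -> Int -> Int
ordered: ✗ — no ordered split (uses run ctr, env)
linear: ✓ — env, ctr: one use apiece
affine: ✓ — none of env, ctr used more than once
relevant: ✓ — none of env, ctr goes unused
unrestricted: ✓ — simply typable at ((Str -> Str) -> Int -> Int) -> Int -> Int; W, C, E all held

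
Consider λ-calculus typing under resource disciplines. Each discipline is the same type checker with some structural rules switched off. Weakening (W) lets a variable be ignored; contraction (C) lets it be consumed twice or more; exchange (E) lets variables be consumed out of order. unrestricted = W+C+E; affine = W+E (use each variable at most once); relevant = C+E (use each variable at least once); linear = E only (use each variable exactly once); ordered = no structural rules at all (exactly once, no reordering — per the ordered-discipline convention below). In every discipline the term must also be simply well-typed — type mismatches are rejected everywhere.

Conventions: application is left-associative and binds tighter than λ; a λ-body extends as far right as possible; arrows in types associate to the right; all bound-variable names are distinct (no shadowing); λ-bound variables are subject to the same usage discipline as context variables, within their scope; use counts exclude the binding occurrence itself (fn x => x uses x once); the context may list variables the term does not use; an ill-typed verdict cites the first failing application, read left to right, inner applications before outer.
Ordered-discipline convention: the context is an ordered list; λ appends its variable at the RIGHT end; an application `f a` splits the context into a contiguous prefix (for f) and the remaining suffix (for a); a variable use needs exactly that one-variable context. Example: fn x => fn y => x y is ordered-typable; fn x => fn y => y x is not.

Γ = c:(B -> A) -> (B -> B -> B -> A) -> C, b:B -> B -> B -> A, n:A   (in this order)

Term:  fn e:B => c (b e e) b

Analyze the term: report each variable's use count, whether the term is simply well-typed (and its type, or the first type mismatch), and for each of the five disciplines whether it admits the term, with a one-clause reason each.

counts: c: 1×; b: 2×; n: 0×; e [bound]: 2×
use order (left to right): c, b, e, e, b
typing: the term checks, with type B -> C
ordered: ✗, b ×2, e ×2 used more than once (contraction); n never used (weakening)
linear: ✗, b ×2, e ×2 used more than once (contraction); n never used (weakening)
affine: ✗, b ×2, e ×2 used more than once (contraction)
relevant: ✗, n never used (weakening)
unrestricted: ✓, type-checks (B -> C) and nothing is barred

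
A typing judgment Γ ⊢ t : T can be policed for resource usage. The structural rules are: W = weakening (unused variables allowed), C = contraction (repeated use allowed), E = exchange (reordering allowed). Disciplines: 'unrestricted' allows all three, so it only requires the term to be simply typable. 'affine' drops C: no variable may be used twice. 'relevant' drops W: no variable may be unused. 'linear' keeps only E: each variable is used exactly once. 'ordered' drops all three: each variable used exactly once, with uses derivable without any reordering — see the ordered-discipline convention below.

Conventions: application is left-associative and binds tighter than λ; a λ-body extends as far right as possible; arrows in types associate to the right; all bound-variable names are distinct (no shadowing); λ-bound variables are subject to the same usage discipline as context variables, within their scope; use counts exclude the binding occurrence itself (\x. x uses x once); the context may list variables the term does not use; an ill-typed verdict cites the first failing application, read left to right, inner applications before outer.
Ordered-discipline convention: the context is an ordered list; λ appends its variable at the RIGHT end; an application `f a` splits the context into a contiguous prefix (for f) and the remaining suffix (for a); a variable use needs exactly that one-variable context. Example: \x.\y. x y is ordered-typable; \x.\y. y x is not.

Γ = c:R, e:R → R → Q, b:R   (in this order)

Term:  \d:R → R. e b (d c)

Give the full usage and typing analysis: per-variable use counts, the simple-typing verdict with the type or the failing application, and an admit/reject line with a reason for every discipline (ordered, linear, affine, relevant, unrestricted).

use counts: c: 1; e: 1; b: 1; d [bound]: 1
order of uses: e, b, d, c
typing: ✓ — (R → R) → Q
ordered: ✗ — use order e, b, d, c needs exchange
linear: ✓ — exactly-once usage across c, e, b, d
affine: ✓ — c, e, b, d: no repeats, contraction unneeded
relevant: ✓ — none of c, e, b, d goes unused
unrestricted: ✓ — simply typable at (R → R) → Q; W, C, E all held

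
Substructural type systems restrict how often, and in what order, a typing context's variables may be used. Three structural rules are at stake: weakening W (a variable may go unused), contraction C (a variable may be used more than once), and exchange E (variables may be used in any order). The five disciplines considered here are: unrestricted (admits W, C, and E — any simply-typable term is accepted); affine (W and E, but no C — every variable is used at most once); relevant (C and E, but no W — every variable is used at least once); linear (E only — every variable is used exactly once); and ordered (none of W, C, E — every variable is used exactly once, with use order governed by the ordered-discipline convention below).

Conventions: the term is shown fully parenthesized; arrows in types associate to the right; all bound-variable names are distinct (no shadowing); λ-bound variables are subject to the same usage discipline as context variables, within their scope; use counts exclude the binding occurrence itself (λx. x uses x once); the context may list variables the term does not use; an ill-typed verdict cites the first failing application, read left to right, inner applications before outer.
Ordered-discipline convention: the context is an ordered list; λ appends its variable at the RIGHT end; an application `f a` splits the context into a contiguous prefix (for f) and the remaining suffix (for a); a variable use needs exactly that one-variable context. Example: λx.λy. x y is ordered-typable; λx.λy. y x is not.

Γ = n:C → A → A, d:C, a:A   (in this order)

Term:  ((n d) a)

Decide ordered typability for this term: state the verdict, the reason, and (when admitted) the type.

yes — one use each (n, d, a); ordered split holds; term : A
counts: n ×1, d ×1, a ×1
left-to-right use order: n, d, a
typing: well-typed at A
summary: ordered ✓, linear ✓, affine ✓, relevant ✓, unrestricted ✓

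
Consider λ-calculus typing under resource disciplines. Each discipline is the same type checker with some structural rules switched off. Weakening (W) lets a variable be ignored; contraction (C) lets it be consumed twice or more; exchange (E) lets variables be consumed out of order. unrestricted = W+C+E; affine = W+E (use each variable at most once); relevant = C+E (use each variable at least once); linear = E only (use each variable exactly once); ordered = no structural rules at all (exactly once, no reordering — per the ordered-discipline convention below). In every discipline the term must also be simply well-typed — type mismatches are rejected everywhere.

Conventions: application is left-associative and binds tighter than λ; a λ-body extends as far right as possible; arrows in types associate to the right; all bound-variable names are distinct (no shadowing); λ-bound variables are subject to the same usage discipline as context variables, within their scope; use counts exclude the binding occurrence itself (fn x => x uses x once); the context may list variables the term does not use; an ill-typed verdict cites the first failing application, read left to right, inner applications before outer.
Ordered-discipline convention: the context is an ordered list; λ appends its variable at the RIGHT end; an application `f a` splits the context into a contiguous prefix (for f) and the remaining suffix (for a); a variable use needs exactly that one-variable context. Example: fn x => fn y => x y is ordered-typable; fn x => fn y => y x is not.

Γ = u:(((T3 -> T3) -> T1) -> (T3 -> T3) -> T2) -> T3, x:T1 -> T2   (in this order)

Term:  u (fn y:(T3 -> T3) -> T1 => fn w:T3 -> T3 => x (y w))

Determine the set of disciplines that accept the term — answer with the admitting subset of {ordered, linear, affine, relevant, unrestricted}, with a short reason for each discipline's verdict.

admitted by: ordered, linear, affine, relevant, unrestricted
counts: u=1; x=1; y (λ-bound)=1; w (λ-bound)=1
left-to-right use order: u, x, y, w
typing: well-typed at T3
ordered: ✓ — u, x, y, w once each; derivable with no W/C/E
linear: ✓ — each of u, x, y, w used exactly once
affine: ✓ — none of u, x, y, w used more than once
relevant: ✓ — every one of u, x, y, w appears
unrestricted: ✓ — type-checks (T3) and nothing is barred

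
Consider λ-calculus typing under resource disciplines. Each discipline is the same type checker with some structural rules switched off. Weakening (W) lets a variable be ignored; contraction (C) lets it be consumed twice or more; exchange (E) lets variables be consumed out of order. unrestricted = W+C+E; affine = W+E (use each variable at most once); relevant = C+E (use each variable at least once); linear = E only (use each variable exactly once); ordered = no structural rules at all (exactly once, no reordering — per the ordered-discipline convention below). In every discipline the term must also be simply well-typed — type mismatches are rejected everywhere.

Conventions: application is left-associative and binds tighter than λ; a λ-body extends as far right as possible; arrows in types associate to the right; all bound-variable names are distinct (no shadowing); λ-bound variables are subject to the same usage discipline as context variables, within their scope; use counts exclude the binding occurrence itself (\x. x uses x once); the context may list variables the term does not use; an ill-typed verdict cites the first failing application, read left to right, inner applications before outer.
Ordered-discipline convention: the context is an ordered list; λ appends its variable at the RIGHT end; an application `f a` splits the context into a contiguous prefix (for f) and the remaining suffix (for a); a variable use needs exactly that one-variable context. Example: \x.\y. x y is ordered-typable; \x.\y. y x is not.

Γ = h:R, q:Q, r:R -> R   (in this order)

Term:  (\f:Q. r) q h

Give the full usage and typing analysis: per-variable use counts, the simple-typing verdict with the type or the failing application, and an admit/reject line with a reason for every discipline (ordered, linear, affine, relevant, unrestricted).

variable uses: h: 1; q: 1; r: 1; f (bound): 0
order of uses: r, q, h
typing: ✓ — R
ordered: ✗, unused: f — weakening required
linear: ✗, unused: f — weakening required
affine: ✓, h, q, r, f: no repeats, contraction unneeded
relevant: ✗, unused: f — weakening required
unrestricted: ✓, simply typable at R; W, C, E all held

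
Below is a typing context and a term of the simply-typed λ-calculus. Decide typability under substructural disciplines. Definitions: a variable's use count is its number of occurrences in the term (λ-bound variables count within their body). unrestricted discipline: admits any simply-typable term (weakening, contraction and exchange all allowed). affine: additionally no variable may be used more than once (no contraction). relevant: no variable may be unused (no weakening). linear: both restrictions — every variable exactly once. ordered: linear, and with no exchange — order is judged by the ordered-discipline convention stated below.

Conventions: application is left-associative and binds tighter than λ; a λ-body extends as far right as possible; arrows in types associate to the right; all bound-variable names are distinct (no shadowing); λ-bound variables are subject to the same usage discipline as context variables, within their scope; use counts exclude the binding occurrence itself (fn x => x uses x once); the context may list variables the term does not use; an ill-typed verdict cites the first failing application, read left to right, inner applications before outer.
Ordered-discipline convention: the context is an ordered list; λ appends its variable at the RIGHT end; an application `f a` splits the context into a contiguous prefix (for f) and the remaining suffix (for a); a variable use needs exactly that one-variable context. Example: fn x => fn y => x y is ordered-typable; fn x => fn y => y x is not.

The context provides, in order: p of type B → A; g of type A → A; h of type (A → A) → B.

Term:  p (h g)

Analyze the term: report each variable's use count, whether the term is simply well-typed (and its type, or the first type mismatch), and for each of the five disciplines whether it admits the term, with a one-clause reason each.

use counts: p: 1, g: 1, h: 1
use order (left to right): p, h, g
typing: ✓ — A
ordered: ✗ — needs exchange: uses follow p, h, g
linear: ✓ — single use per variable (p, g, h)
affine: ✓ — p, g, h: no repeats, contraction unneeded
relevant: ✓ — every one of p, g, h appears
unrestricted: ✓ — typability at A is all that's needed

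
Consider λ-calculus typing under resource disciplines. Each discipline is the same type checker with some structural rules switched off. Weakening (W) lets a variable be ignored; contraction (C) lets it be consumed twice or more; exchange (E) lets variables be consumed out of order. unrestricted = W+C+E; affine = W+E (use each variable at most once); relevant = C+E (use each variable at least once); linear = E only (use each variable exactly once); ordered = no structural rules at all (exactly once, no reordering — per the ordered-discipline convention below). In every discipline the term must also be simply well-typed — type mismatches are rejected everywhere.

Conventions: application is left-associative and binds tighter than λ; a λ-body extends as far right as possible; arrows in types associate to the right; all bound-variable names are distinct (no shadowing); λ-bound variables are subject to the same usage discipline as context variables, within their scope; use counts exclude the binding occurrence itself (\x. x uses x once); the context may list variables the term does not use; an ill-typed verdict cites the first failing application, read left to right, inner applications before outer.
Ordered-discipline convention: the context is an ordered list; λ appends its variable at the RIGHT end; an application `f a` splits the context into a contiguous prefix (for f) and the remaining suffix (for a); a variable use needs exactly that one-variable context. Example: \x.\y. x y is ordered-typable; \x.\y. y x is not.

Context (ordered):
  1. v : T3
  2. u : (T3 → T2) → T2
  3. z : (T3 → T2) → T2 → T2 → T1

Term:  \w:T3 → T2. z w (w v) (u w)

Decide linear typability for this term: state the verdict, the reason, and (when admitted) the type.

no — w ×3 used more than once (contraction)
variable uses: v ×1, u ×1, z ×1, w (λ-bound) ×3
left-to-right use order: z, w, w, v, u, w
typing: the term checks, with type (T3 → T2) → T1
across the five disciplines: ordered ✗; linear ✗; affine ✗; relevant ✓; unrestricted ✓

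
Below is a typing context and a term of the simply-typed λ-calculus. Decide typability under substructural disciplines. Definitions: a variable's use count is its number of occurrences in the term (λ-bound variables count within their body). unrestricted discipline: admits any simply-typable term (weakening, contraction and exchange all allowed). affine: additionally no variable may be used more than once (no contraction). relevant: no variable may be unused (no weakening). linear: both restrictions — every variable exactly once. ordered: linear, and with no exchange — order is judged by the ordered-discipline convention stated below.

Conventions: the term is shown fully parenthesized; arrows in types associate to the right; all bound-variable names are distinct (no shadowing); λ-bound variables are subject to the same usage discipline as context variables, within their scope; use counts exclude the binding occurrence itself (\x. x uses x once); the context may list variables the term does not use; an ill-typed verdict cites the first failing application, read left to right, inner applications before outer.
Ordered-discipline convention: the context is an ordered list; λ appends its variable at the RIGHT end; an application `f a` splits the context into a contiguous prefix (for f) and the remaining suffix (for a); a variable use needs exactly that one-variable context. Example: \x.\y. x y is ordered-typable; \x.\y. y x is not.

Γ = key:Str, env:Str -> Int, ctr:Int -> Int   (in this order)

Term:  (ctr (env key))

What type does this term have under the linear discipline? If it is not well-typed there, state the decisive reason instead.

term : Int
variable uses: key: 1×; env: 1×; ctr: 1×
left-to-right use order: ctr, env, key
typing: well-typed — term : Int
all disciplines: ordered ✗ | linear ✓ | affine ✓ | relevant ✓ | unrestricted ✓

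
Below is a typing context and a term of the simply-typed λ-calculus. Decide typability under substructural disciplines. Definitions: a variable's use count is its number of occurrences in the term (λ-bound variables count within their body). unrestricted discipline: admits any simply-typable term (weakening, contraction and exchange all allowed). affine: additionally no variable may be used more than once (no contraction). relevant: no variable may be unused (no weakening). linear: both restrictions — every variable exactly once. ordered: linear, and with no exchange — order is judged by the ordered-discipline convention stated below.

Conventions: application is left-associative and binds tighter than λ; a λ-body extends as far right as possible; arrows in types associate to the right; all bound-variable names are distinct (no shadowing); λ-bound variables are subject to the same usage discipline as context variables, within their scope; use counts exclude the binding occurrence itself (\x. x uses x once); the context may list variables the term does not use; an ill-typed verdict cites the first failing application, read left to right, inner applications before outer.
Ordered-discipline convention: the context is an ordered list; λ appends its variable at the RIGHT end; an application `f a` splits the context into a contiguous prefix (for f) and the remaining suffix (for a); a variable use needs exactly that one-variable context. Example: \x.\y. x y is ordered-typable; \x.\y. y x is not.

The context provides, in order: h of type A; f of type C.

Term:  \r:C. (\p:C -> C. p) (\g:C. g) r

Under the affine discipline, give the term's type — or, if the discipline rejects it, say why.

term : C -> C
use counts: h: 0; f: 0; r (λ-bound): 1; p (λ-bound): 1; g (λ-bound): 1
left-to-right use order: p, g, r
typing: the term checks, with type C -> C
all disciplines: ordered ✗ | linear ✗ | affine ✓ | relevant ✗ | unrestricted ✓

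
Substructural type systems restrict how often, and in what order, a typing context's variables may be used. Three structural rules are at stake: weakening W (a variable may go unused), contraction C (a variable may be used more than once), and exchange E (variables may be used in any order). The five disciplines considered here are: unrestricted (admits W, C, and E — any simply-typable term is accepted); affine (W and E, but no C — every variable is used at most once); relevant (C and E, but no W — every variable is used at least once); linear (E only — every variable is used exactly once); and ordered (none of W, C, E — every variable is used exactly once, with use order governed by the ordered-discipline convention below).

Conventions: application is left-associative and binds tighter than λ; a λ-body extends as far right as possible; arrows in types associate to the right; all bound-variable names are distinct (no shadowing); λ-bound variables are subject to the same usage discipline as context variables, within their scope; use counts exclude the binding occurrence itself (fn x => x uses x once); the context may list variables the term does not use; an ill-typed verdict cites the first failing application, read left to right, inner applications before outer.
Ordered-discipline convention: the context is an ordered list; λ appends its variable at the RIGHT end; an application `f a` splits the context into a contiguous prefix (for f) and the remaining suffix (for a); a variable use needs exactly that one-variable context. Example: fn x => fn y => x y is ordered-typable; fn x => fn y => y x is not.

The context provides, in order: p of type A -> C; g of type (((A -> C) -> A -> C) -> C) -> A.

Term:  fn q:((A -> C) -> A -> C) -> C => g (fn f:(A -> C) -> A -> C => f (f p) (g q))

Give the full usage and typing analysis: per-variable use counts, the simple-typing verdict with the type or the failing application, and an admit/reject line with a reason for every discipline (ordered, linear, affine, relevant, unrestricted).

use counts: p=1; g=2; q (λ-bound)=1; f (λ-bound)=2
order of uses: g, f, f, p, g, q
typing: ✓ — (((A -> C) -> A -> C) -> C) -> A
ordered ✗ (uses contraction: g ×2, f ×2)
linear ✗ (uses contraction: g ×2, f ×2)
affine ✗ (uses contraction: g ×2, f ×2)
relevant ✓ (p, g, q, f: all used, weakening unneeded)
unrestricted ✓ (typability at (((A -> C) -> A -> C) -> C) -> A is all that's needed)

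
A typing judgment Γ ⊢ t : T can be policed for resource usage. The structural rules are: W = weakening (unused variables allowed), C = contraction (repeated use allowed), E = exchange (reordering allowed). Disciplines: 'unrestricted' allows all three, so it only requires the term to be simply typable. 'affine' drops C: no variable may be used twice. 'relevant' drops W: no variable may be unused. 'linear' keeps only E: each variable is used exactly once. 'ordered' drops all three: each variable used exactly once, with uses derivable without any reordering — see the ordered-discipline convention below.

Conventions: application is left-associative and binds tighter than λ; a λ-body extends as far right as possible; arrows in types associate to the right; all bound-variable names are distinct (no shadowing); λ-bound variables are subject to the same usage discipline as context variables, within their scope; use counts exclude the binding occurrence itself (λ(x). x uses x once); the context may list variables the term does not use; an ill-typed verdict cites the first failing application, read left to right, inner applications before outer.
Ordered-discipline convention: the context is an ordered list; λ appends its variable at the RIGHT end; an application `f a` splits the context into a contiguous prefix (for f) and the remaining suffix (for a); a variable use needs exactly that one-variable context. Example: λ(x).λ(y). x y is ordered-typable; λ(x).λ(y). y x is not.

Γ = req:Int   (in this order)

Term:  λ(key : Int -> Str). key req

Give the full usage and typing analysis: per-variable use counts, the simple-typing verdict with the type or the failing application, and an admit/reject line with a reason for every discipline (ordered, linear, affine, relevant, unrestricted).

usage: req ×1; key (bound) ×1
uses in reading order: key, req
typing: ✓ — (Int -> Str) -> Str
ordered: ✗ — no contiguous prefix/suffix split fits key, req
linear: ✓ — each of req, key used exactly once
affine: ✓ — req, key: no repeats, contraction unneeded
relevant: ✓ — req, key: all used, weakening unneeded
unrestricted: ✓ — type-checks ((Int -> Str) -> Str) and nothing is barred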